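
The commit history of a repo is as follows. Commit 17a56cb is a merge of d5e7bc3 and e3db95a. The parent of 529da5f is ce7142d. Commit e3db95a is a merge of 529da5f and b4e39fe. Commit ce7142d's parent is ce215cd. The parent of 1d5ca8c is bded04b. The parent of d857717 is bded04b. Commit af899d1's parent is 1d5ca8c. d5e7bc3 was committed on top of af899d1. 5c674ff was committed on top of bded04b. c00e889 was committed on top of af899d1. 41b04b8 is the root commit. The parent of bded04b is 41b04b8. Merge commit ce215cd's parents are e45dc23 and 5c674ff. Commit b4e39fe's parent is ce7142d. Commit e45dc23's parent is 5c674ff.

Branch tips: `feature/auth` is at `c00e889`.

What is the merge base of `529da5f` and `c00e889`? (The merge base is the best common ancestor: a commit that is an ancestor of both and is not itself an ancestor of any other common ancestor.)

Ancestors of 529da5f: {41b04b8, 529da5f, 5c674ff, bded04b, ce215cd, ce7142d, e45dc23}.
Ancestors of c00e889: {1d5ca8c, 41b04b8, af899d1, bded04b, c00e889}.
Common ancestors: {41b04b8, bded04b}.
Among these, bded04b is not an ancestor of any other common ancestor — it is the merge base.

bded04b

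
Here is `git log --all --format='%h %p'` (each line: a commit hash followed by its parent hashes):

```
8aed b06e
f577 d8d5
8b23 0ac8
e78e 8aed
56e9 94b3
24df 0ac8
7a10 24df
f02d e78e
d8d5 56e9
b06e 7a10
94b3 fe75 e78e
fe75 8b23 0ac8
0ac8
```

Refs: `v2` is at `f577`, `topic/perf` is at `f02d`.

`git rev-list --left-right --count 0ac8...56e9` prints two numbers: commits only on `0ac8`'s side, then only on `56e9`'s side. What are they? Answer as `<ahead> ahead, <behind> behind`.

Reachable from 0ac8: {0ac8}.
Reachable from 56e9: {0ac8, 24df, 56e9, 7a10, 8aed, 8b23, 94b3, b06e, e78e, fe75}.
Only in 0ac8's history (ahead): {} — 0.
Only in 56e9's history (behind): {24df, 56e9, 7a10, 8aed, 8b23, 94b3, b06e, e78e, fe75} — 9.

0 ahead, 9 behind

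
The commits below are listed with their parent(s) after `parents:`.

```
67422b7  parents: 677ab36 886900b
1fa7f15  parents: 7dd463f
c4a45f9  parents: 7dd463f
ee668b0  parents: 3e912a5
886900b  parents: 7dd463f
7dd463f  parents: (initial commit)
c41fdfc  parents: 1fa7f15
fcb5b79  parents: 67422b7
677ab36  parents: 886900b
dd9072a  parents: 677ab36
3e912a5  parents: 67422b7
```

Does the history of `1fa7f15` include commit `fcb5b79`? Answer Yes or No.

No

Ancestors of 1fa7f15: {1fa7f15, 7dd463f}.
fcb5b79 is not in that set, so it is not an ancestor of 1fa7f15.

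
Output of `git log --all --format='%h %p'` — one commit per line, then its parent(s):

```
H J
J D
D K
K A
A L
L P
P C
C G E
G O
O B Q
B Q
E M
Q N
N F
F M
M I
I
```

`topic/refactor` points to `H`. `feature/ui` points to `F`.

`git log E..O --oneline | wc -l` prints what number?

5

Reachable from O: {B, F, I, M, N, O, Q}.
Reachable from E: {E, I, M}.
In O's history but not E's: {B, F, N, O, Q} — 5 commits.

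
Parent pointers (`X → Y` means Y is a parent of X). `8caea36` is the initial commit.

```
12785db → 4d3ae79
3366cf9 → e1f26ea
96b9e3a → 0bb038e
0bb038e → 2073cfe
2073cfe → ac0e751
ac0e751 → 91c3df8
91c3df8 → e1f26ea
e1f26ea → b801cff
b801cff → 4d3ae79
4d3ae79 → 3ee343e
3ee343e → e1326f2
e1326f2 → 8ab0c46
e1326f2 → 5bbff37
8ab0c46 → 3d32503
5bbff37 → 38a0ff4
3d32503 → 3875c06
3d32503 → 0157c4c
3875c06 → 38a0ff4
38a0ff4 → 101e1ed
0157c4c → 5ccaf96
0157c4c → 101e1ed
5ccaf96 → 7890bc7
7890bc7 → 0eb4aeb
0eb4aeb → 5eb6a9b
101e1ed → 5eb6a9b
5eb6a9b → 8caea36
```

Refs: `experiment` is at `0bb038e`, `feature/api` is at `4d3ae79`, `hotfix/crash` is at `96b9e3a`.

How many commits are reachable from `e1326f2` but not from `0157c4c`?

6

Reachable from e1326f2: {0157c4c, 0eb4aeb, 101e1ed, 3875c06, 38a0ff4, 3d32503, 5bbff37, 5ccaf96, 5eb6a9b, 7890bc7, 8ab0c46, 8caea36, e1326f2}.
Reachable from 0157c4c: {0157c4c, 0eb4aeb, 101e1ed, 5ccaf96, 5eb6a9b, 7890bc7, 8caea36}.
In e1326f2's history but not 0157c4c's: {3875c06, 38a0ff4, 3d32503, 5bbff37, 8ab0c46, e1326f2} — 6 commits.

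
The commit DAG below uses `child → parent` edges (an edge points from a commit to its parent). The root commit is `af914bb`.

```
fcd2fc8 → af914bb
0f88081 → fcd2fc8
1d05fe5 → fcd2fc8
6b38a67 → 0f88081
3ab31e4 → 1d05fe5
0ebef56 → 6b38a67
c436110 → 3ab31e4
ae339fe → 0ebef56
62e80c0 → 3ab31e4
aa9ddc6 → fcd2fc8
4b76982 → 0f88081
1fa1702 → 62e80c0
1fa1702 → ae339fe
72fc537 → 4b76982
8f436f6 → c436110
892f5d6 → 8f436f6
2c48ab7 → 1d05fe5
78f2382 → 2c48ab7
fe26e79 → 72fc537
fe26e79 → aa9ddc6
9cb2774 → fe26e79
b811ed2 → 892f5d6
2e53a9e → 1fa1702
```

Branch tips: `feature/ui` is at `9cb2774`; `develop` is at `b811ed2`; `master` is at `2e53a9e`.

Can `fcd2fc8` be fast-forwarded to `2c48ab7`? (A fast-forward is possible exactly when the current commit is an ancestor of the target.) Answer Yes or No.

Yes

A fast-forward from fcd2fc8 to 2c48ab7 is possible iff fcd2fc8 is an ancestor of 2c48ab7.
Ancestors of 2c48ab7: {1d05fe5, 2c48ab7, af914bb, fcd2fc8}.
fcd2fc8 is among them, so fast-forward is possible.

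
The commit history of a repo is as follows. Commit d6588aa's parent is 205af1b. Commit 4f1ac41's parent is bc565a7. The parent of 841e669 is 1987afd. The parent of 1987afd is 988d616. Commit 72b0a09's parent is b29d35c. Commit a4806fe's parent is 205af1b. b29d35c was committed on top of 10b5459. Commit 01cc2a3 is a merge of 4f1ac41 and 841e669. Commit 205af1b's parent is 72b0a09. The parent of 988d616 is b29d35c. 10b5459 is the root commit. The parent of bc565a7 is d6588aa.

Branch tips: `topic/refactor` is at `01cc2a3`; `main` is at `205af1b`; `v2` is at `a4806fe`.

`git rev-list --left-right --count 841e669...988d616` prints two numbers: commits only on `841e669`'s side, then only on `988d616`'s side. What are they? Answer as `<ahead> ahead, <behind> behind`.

Reachable from 841e669: {10b5459, 1987afd, 841e669, 988d616, b29d35c}.
Reachable from 988d616: {10b5459, 988d616, b29d35c}.
Only in 841e669's history (ahead): {1987afd, 841e669} — 2.
Only in 988d616's history (behind): {} — 0.

2 ahead, 0 behind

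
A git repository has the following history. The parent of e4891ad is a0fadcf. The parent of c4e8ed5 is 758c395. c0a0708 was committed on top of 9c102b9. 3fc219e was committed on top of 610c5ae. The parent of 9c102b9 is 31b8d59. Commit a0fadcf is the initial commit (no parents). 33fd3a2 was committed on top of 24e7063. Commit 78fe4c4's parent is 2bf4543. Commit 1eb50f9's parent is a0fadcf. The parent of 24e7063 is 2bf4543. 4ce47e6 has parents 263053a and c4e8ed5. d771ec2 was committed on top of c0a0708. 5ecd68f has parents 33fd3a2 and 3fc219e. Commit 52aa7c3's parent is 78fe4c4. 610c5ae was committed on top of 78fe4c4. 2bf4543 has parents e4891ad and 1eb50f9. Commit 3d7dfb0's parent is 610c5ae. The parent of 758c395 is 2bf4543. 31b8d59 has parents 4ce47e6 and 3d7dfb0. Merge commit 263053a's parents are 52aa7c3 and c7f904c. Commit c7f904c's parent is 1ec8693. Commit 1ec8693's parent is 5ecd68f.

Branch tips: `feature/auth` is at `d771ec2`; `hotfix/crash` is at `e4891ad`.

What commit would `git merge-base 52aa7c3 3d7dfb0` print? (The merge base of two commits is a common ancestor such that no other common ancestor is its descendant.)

78fe4c4

Ancestors of 52aa7c3: {1eb50f9, 2bf4543, 52aa7c3, 78fe4c4, a0fadcf, e4891ad}.
Ancestors of 3d7dfb0: {1eb50f9, 2bf4543, 3d7dfb0, 610c5ae, 78fe4c4, a0fadcf, e4891ad}.
Common ancestors: {1eb50f9, 2bf4543, 78fe4c4, a0fadcf, e4891ad}.
Among these, 78fe4c4 is not an ancestor of any other common ancestor — it is the merge base.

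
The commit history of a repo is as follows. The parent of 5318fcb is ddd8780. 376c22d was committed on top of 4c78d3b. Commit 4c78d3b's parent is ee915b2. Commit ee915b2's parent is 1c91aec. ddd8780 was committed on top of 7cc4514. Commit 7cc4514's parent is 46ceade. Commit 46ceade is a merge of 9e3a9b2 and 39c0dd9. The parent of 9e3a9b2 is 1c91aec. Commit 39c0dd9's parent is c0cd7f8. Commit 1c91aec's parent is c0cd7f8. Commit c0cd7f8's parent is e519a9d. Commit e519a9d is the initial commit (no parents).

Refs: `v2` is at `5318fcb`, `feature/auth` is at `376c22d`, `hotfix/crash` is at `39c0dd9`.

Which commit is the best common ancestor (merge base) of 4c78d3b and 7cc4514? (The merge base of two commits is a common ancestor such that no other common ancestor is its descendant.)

Ancestors of 4c78d3b: {1c91aec, 4c78d3b, c0cd7f8, e519a9d, ee915b2}.
Ancestors of 7cc4514: {1c91aec, 39c0dd9, 46ceade, 7cc4514, 9e3a9b2, c0cd7f8, e519a9d}.
Common ancestors: {1c91aec, c0cd7f8, e519a9d}.
Among these, 1c91aec is not an ancestor of any other common ancestor — it is the merge base.

1c91aec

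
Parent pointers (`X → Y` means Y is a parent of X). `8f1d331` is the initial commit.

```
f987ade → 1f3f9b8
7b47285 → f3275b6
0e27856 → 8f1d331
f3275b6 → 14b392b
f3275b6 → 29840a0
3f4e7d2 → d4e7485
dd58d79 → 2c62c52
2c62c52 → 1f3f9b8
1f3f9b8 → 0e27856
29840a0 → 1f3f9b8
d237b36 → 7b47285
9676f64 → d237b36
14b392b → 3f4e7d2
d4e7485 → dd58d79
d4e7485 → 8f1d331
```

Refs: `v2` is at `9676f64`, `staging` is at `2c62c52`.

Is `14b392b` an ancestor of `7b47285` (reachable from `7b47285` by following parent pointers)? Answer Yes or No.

Ancestors of 7b47285 (commits reachable by following parents): {0e27856, 14b392b, 1f3f9b8, 29840a0, 2c62c52, 3f4e7d2, 7b47285, 8f1d331, d4e7485, dd58d79, f3275b6}.
14b392b is in that set, so it is an ancestor of 7b47285.

Yes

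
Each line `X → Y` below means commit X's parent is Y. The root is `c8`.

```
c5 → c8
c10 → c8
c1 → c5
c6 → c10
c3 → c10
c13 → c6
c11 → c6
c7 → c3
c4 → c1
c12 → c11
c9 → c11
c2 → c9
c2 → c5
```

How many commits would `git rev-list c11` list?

Walking parent pointers from c11: reachable set = {c10, c11, c6, c8}.
That is 4 commits.

4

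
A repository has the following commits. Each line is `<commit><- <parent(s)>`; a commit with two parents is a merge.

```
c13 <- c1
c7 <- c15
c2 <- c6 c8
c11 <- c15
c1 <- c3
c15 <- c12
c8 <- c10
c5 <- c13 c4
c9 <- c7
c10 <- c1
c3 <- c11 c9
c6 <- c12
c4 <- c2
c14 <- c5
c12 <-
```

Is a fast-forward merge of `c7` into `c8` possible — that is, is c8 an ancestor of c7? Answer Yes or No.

A fast-forward from c8 to c7 is possible iff c8 is an ancestor of c7.
Ancestors of c7: {c12, c15, c7}.
c8 is not among them, so fast-forward is not possible.

No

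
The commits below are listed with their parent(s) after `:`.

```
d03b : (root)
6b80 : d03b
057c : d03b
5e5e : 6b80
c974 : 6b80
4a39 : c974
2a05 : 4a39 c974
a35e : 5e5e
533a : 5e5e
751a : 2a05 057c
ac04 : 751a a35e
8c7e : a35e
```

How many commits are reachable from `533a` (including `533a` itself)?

Walking parent pointers from 533a: reachable set = {533a, 5e5e, 6b80, d03b}.
That is 4 commits.

4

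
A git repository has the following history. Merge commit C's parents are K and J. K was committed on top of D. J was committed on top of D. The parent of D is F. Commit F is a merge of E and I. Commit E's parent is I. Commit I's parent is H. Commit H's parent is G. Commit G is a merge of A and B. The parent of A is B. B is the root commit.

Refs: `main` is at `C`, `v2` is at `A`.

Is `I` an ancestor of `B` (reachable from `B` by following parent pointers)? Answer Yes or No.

Ancestors of B: {B}.
I is not in that set, so it is not an ancestor of B.

No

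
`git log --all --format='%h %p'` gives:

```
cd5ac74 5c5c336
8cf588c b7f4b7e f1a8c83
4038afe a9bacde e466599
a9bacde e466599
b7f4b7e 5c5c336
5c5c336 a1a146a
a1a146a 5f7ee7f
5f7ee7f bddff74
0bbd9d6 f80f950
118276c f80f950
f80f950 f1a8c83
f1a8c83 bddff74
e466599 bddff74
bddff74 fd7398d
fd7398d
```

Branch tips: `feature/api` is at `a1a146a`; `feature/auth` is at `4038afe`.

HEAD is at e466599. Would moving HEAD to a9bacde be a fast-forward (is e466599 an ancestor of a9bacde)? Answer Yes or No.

A fast-forward from e466599 to a9bacde is possible iff e466599 is an ancestor of a9bacde.
Ancestors of a9bacde: {a9bacde, bddff74, e466599, fd7398d}.
e466599 is among them, so fast-forward is possible.

Yes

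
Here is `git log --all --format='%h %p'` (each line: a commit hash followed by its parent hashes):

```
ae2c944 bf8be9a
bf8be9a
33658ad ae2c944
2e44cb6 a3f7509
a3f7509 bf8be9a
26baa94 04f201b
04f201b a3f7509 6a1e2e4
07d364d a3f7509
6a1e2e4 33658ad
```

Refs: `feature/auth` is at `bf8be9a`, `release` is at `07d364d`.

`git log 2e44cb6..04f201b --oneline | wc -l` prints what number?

Reachable from 04f201b: {04f201b, 33658ad, 6a1e2e4, a3f7509, ae2c944, bf8be9a}.
Reachable from 2e44cb6: {2e44cb6, a3f7509, bf8be9a}.
In 04f201b's history but not 2e44cb6's: {04f201b, 33658ad, 6a1e2e4, ae2c944} — 4 commits.

4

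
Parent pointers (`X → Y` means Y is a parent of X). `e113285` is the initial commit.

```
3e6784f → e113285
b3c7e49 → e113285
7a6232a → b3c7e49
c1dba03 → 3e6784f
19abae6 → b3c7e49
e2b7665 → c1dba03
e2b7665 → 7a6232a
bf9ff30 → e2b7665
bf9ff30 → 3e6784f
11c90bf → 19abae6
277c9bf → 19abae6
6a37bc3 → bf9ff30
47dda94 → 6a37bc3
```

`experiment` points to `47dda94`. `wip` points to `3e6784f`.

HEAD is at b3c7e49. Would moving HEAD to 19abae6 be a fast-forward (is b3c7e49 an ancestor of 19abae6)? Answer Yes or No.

Yes

A fast-forward from b3c7e49 to 19abae6 is possible iff b3c7e49 is an ancestor of 19abae6.
Ancestors of 19abae6: {19abae6, b3c7e49, e113285}.
b3c7e49 is among them, so fast-forward is possible.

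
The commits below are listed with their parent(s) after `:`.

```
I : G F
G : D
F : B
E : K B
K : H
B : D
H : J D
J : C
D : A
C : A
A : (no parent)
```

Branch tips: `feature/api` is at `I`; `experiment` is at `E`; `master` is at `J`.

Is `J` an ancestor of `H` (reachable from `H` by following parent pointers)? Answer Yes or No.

Ancestors of H (commits reachable by following parents): {A, C, D, H, J}.
J is in that set, so it is an ancestor of H.

Yes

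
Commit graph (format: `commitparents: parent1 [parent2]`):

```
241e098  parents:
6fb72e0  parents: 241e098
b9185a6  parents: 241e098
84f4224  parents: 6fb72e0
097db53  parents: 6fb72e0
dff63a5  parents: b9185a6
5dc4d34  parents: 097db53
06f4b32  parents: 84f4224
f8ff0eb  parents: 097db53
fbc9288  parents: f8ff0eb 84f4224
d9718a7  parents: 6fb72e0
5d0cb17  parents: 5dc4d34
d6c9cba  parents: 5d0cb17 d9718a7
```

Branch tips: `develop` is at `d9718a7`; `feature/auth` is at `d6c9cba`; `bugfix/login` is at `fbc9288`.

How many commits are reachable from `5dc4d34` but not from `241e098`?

3

Reachable from 5dc4d34: {097db53, 241e098, 5dc4d34, 6fb72e0}.
Reachable from 241e098: {241e098}.
In 5dc4d34's history but not 241e098's: {097db53, 5dc4d34, 6fb72e0} — 3 commits.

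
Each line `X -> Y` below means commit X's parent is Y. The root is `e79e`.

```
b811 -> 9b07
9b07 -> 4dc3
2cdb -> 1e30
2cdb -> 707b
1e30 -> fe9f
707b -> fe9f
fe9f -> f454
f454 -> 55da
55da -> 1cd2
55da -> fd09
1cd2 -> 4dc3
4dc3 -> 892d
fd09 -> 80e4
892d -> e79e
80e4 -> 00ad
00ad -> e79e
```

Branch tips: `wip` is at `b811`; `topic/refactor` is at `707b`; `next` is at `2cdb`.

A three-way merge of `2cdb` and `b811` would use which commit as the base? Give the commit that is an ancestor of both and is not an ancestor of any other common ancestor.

Ancestors of 2cdb: {00ad, 1cd2, 1e30, 2cdb, 4dc3, 55da, 707b, 80e4, 892d, e79e, f454, fd09, fe9f}.
Ancestors of b811: {4dc3, 892d, 9b07, b811, e79e}.
Common ancestors: {4dc3, 892d, e79e}.
Among these, 4dc3 is not an ancestor of any other common ancestor — it is the merge base.

4dc3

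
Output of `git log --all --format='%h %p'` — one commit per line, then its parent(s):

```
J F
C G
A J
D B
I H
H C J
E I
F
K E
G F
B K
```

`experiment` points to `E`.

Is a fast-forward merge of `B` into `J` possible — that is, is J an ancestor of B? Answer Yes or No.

A fast-forward from J to B is possible iff J is an ancestor of B.
Ancestors of B: {B, C, E, F, G, H, I, J, K}.
J is among them, so fast-forward is possible.

Yes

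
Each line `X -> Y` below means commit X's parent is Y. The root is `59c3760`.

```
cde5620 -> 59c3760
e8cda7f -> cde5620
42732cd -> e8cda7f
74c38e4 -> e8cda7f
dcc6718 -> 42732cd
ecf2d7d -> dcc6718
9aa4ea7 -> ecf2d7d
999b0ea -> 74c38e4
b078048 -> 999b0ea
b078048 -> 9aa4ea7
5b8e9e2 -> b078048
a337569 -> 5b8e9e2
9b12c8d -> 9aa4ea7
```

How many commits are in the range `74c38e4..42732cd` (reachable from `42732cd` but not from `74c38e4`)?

1

Reachable from 42732cd: {42732cd, 59c3760, cde5620, e8cda7f}.
Reachable from 74c38e4: {59c3760, 74c38e4, cde5620, e8cda7f}.
In 42732cd's history but not 74c38e4's: {42732cd} — 1 commit.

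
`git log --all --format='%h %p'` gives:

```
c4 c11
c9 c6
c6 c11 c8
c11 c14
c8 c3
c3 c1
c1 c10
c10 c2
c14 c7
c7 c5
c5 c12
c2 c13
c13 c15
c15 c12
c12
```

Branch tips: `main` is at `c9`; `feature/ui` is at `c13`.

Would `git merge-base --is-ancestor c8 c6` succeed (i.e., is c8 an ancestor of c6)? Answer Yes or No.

Yes

Ancestors of c6 (commits reachable by following parents): {c1, c10, c11, c12, c13, c14, c15, c2, c3, c5, c6, c7, c8}.
c8 is in that set, so it is an ancestor of c6.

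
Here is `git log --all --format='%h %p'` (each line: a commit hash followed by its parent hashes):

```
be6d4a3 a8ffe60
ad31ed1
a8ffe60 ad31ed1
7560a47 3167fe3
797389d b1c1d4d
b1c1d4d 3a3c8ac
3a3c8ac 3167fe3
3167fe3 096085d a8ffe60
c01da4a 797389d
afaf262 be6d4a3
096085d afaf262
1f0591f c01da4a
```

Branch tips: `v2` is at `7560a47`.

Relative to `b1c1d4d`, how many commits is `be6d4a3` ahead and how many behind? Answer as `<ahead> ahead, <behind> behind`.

Reachable from be6d4a3: {a8ffe60, ad31ed1, be6d4a3}.
Reachable from b1c1d4d: {096085d, 3167fe3, 3a3c8ac, a8ffe60, ad31ed1, afaf262, b1c1d4d, be6d4a3}.
Only in be6d4a3's history (ahead): {} — 0.
Only in b1c1d4d's history (behind): {096085d, 3167fe3, 3a3c8ac, afaf262, b1c1d4d} — 5.

0 ahead, 5 behind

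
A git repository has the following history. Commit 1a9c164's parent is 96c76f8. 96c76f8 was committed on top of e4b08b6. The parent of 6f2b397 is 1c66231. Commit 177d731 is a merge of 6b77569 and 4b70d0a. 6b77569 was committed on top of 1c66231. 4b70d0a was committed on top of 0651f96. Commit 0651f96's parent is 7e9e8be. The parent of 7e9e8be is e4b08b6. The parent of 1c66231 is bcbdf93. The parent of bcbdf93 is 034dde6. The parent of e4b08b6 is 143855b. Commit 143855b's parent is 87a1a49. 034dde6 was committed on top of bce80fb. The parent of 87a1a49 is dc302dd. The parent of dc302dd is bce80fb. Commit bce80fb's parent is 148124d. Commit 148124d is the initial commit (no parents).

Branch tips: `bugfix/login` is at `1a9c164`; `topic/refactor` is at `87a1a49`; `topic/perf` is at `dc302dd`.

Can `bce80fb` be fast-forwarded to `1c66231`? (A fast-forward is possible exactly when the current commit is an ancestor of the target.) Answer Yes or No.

Yes

A fast-forward from bce80fb to 1c66231 is possible iff bce80fb is an ancestor of 1c66231.
Ancestors of 1c66231: {034dde6, 148124d, 1c66231, bcbdf93, bce80fb}.
bce80fb is among them, so fast-forward is possible.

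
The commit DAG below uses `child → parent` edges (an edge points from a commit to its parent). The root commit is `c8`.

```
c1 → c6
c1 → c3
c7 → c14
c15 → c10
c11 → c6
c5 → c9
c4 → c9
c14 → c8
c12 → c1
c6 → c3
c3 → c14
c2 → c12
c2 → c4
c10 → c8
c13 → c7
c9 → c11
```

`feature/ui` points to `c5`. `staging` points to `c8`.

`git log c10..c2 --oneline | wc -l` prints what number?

9

Reachable from c2: {c1, c11, c12, c14, c2, c3, c4, c6, c8, c9}.
Reachable from c10: {c10, c8}.
In c2's history but not c10's: {c1, c11, c12, c14, c2, c3, c4, c6, c9} — 9 commits.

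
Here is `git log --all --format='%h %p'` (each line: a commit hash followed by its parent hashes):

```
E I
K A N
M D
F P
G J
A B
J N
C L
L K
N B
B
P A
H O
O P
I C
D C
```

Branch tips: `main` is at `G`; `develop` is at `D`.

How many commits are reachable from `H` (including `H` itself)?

Walking parent pointers from H: reachable set = {A, B, H, O, P}.
That is 5 commits.

5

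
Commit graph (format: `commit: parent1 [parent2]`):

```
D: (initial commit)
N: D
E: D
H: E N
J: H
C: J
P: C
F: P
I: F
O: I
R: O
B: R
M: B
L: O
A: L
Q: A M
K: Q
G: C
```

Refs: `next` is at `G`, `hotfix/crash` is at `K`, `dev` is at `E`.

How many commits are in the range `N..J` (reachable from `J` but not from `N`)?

3

Reachable from J: {D, E, H, J, N}.
Reachable from N: {D, N}.
In J's history but not N's: {E, H, J} — 3 commits.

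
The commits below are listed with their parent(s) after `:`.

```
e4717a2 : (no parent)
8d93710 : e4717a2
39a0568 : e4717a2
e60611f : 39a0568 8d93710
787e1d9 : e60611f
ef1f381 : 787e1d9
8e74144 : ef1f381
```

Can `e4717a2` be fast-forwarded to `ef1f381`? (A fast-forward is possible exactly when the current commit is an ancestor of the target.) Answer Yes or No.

A fast-forward from e4717a2 to ef1f381 is possible iff e4717a2 is an ancestor of ef1f381.
Ancestors of ef1f381: {39a0568, 787e1d9, 8d93710, e4717a2, e60611f, ef1f381}.
e4717a2 is among them, so fast-forward is possible.

Yes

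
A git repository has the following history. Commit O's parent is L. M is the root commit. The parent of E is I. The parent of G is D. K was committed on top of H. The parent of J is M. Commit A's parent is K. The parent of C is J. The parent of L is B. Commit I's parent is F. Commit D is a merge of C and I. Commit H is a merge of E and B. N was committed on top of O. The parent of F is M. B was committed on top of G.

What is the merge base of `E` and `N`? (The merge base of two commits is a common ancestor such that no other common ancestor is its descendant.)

I

Ancestors of E: {E, F, I, M}.
Ancestors of N: {B, C, D, F, G, I, J, L, M, N, O}.
Common ancestors: {F, I, M}.
Among these, I is not an ancestor of any other common ancestor — it is the merge base.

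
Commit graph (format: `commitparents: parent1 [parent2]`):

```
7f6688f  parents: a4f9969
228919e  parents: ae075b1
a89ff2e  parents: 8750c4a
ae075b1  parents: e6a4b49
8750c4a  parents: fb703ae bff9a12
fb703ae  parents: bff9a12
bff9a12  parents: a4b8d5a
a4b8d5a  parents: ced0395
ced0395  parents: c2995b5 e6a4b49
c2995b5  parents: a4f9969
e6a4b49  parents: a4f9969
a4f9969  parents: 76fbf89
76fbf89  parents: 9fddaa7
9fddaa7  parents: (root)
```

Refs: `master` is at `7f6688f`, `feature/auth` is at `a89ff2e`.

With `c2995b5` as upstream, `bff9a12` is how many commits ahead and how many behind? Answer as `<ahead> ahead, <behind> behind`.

4 ahead, 0 behind

Reachable from bff9a12: {76fbf89, 9fddaa7, a4b8d5a, a4f9969, bff9a12, c2995b5, ced0395, e6a4b49}.
Reachable from c2995b5: {76fbf89, 9fddaa7, a4f9969, c2995b5}.
Only in bff9a12's history (ahead): {a4b8d5a, bff9a12, ced0395, e6a4b49} — 4.
Only in c2995b5's history (behind): {} — 0.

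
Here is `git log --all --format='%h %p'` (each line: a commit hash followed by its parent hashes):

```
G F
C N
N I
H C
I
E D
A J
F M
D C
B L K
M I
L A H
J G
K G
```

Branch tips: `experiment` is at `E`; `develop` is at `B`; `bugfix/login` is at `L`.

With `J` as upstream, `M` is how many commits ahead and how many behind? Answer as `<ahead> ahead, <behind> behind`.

Reachable from M: {I, M}.
Reachable from J: {F, G, I, J, M}.
Only in M's history (ahead): {} — 0.
Only in J's history (behind): {F, G, J} — 3.

0 ahead, 3 behind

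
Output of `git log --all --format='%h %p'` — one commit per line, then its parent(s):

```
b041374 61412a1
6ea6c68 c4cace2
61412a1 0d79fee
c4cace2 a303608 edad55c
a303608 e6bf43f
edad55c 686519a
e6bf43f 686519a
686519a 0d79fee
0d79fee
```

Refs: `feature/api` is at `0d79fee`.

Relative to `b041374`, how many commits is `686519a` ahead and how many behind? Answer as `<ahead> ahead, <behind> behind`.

1 ahead, 2 behind

Reachable from 686519a: {0d79fee, 686519a}.
Reachable from b041374: {0d79fee, 61412a1, b041374}.
Only in 686519a's history (ahead): {686519a} — 1.
Only in b041374's history (behind): {61412a1, b041374} — 2.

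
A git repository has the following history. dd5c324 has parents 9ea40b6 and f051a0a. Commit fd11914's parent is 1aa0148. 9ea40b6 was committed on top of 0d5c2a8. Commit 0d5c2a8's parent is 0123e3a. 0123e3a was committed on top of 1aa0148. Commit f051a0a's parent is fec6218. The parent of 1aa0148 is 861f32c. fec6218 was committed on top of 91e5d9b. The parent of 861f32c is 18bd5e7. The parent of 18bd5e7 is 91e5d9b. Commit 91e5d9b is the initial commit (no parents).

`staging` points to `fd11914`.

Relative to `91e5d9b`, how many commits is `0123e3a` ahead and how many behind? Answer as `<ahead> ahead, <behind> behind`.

Reachable from 0123e3a: {0123e3a, 18bd5e7, 1aa0148, 861f32c, 91e5d9b}.
Reachable from 91e5d9b: {91e5d9b}.
Only in 0123e3a's history (ahead): {0123e3a, 18bd5e7, 1aa0148, 861f32c} — 4.
Only in 91e5d9b's history (behind): {} — 0.

4 ahead, 0 behind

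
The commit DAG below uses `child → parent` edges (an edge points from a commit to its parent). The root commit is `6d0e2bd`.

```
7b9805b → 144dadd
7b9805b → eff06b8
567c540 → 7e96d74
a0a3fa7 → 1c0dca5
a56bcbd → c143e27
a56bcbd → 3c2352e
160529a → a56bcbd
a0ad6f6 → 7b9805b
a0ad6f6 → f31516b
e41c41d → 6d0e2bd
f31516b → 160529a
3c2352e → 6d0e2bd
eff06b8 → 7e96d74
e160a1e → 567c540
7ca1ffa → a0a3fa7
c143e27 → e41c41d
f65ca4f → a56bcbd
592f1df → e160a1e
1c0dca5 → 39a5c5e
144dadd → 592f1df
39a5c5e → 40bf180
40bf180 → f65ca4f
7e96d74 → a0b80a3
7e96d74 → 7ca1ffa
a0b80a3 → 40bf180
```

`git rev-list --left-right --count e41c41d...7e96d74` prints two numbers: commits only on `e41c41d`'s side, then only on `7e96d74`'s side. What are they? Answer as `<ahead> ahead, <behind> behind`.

Reachable from e41c41d: {6d0e2bd, e41c41d}.
Reachable from 7e96d74: {1c0dca5, 39a5c5e, 3c2352e, 40bf180, 6d0e2bd, 7ca1ffa, 7e96d74, a0a3fa7, a0b80a3, a56bcbd, c143e27, e41c41d, f65ca4f}.
Only in e41c41d's history (ahead): {} — 0.
Only in 7e96d74's history (behind): {1c0dca5, 39a5c5e, 3c2352e, 40bf180, 7ca1ffa, 7e96d74, a0a3fa7, a0b80a3, a56bcbd, c143e27, f65ca4f} — 11.

0 ahead, 11 behind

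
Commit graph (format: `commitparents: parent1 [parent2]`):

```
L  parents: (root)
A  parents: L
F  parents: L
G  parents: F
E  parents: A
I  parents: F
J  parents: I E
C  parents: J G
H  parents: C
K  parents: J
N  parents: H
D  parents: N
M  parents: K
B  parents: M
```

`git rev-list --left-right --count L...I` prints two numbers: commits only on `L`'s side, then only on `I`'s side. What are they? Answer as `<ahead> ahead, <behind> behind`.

0 ahead, 2 behind

Reachable from L: {L}.
Reachable from I: {F, I, L}.
Only in L's history (ahead): {} — 0.
Only in I's history (behind): {F, I} — 2.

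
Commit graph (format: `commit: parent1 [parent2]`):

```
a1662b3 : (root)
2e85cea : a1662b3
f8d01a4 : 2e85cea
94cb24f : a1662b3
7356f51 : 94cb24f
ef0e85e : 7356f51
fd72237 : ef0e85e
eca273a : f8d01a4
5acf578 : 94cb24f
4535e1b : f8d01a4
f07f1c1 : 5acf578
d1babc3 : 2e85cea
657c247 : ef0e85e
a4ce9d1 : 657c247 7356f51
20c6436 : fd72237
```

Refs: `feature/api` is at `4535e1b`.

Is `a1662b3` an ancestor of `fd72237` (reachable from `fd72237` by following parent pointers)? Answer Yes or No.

Ancestors of fd72237 (commits reachable by following parents): {7356f51, 94cb24f, a1662b3, ef0e85e, fd72237}.
a1662b3 is in that set, so it is an ancestor of fd72237.

Yes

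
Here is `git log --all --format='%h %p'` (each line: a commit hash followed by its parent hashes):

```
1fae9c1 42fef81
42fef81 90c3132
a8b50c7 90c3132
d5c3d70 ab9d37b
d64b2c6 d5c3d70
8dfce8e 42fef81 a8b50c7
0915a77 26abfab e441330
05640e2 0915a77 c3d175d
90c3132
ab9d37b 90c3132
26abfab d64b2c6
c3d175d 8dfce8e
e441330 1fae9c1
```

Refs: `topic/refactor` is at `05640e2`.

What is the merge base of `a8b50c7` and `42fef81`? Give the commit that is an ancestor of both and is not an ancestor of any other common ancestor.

90c3132

Ancestors of a8b50c7: {90c3132, a8b50c7}.
Ancestors of 42fef81: {42fef81, 90c3132}.
Common ancestors: {90c3132}.
The only common ancestor is 90c3132, so it is the merge base.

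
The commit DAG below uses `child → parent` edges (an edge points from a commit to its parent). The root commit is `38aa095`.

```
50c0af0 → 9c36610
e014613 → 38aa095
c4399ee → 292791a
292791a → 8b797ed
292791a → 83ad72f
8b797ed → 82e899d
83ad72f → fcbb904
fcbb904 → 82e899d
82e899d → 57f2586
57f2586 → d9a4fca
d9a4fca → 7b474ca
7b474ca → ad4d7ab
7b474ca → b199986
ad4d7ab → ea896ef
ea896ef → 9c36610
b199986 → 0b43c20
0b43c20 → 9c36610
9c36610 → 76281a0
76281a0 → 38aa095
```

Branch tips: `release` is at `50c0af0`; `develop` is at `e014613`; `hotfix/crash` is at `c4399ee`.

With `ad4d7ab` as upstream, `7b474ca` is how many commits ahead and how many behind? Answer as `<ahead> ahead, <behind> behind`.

3 ahead, 0 behind

Reachable from 7b474ca: {0b43c20, 38aa095, 76281a0, 7b474ca, 9c36610, ad4d7ab, b199986, ea896ef}.
Reachable from ad4d7ab: {38aa095, 76281a0, 9c36610, ad4d7ab, ea896ef}.
Only in 7b474ca's history (ahead): {0b43c20, 7b474ca, b199986} — 3.
Only in ad4d7ab's history (behind): {} — 0.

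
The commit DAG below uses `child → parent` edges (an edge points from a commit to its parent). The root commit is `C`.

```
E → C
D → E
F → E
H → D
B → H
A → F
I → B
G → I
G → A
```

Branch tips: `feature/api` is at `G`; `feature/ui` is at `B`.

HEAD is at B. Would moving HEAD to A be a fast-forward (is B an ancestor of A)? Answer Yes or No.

No

A fast-forward from B to A is possible iff B is an ancestor of A.
Ancestors of A: {A, C, E, F}.
B is not among them, so fast-forward is not possible.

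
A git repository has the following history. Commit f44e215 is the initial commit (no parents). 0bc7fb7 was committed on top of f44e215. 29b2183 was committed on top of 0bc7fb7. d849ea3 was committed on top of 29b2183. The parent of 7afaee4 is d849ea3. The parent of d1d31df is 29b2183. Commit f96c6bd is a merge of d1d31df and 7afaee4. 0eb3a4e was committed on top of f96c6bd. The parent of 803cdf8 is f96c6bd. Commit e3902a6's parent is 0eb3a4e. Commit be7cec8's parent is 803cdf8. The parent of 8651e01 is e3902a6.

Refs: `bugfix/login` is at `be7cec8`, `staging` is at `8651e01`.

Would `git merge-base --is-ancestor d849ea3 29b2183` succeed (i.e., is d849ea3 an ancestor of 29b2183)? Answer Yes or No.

No

Ancestors of 29b2183: {0bc7fb7, 29b2183, f44e215}.
d849ea3 is not in that set, so it is not an ancestor of 29b2183.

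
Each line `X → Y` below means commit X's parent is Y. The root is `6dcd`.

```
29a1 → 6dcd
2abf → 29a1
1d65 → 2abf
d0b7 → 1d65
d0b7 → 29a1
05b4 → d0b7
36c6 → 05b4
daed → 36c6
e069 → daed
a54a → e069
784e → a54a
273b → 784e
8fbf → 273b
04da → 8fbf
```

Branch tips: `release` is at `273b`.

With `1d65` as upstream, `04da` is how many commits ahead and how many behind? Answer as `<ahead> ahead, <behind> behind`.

10 ahead, 0 behind

Reachable from 04da: {04da, 05b4, 1d65, 273b, 29a1, 2abf, 36c6, 6dcd, 784e, 8fbf, a54a, d0b7, daed, e069}.
Reachable from 1d65: {1d65, 29a1, 2abf, 6dcd}.
Only in 04da's history (ahead): {04da, 05b4, 273b, 36c6, 784e, 8fbf, a54a, d0b7, daed, e069} — 10.
Only in 1d65's history (behind): {} — 0.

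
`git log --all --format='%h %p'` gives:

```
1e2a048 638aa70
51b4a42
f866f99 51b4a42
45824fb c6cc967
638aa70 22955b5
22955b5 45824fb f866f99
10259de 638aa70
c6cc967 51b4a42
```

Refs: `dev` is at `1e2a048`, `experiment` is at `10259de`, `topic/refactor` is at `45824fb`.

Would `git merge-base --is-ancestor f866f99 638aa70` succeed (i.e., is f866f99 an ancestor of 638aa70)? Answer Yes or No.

Yes

Ancestors of 638aa70 (commits reachable by following parents): {22955b5, 45824fb, 51b4a42, 638aa70, c6cc967, f866f99}.
f866f99 is in that set, so it is an ancestor of 638aa70.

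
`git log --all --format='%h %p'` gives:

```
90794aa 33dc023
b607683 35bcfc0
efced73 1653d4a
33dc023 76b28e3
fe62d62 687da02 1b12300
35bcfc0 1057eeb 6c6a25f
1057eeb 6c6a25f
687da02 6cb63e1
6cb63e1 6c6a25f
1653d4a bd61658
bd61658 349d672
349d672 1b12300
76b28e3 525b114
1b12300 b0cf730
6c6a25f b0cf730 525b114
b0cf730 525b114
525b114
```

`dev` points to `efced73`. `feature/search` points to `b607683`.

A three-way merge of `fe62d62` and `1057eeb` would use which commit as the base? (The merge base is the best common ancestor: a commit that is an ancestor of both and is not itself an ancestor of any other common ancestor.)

Ancestors of fe62d62: {1b12300, 525b114, 687da02, 6c6a25f, 6cb63e1, b0cf730, fe62d62}.
Ancestors of 1057eeb: {1057eeb, 525b114, 6c6a25f, b0cf730}.
Common ancestors: {525b114, 6c6a25f, b0cf730}.
Among these, 6c6a25f is not an ancestor of any other common ancestor — it is the merge base.

6c6a25f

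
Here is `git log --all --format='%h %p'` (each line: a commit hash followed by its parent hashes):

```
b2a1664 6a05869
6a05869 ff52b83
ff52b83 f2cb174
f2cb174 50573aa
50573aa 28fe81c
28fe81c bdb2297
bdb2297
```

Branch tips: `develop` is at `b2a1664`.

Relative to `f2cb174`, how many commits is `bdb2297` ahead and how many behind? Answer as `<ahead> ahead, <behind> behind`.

Reachable from bdb2297: {bdb2297}.
Reachable from f2cb174: {28fe81c, 50573aa, bdb2297, f2cb174}.
Only in bdb2297's history (ahead): {} — 0.
Only in f2cb174's history (behind): {28fe81c, 50573aa, f2cb174} — 3.

0 ahead, 3 behind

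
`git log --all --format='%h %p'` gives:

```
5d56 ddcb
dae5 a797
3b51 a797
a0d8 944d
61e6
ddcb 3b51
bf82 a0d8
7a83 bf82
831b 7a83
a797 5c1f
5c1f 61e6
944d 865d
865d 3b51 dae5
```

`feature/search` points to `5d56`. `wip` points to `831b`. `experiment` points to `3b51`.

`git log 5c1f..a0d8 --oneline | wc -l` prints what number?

Reachable from a0d8: {3b51, 5c1f, 61e6, 865d, 944d, a0d8, a797, dae5}.
Reachable from 5c1f: {5c1f, 61e6}.
In a0d8's history but not 5c1f's: {3b51, 865d, 944d, a0d8, a797, dae5} — 6 commits.

6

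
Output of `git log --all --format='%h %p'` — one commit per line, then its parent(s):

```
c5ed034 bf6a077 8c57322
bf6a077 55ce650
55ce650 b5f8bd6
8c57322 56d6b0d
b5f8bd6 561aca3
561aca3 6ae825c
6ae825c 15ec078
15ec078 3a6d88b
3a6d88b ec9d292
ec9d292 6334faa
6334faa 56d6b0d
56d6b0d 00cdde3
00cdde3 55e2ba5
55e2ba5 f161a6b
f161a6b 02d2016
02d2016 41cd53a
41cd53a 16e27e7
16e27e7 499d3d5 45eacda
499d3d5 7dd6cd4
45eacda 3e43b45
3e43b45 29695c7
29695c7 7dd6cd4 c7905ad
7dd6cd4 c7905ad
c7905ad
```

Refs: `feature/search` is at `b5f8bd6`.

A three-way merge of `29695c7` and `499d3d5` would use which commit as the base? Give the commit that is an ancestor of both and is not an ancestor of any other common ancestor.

Ancestors of 29695c7: {29695c7, 7dd6cd4, c7905ad}.
Ancestors of 499d3d5: {499d3d5, 7dd6cd4, c7905ad}.
Common ancestors: {7dd6cd4, c7905ad}.
Among these, 7dd6cd4 is not an ancestor of any other common ancestor — it is the merge base.

7dd6cd4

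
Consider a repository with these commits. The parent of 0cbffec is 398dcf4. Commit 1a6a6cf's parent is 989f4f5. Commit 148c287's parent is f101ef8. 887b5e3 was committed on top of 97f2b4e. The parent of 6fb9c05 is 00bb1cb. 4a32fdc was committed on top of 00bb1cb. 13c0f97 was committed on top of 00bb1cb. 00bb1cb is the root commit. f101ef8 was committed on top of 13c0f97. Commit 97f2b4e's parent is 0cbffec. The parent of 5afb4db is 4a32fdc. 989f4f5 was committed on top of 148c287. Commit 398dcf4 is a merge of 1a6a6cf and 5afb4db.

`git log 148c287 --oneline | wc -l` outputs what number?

4

Walking parent pointers from 148c287: reachable set = {00bb1cb, 13c0f97, 148c287, f101ef8}.
That is 4 commits.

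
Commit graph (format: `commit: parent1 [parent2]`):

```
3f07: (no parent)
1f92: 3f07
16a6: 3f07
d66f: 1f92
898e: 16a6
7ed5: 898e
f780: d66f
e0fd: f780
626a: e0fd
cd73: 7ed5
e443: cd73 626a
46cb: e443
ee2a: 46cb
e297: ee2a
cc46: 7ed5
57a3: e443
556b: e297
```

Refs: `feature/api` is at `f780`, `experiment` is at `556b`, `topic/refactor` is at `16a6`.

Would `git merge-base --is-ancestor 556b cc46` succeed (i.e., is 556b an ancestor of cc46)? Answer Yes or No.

No

Ancestors of cc46: {16a6, 3f07, 7ed5, 898e, cc46}.
556b is not in that set, so it is not an ancestor of cc46.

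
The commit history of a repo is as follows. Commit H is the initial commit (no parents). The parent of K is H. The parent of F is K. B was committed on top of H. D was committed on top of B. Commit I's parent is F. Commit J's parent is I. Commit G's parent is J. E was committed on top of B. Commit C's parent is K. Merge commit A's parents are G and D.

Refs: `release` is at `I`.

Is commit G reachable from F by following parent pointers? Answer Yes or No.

Ancestors of F: {F, H, K}.
G is not in that set, so it is not an ancestor of F.

No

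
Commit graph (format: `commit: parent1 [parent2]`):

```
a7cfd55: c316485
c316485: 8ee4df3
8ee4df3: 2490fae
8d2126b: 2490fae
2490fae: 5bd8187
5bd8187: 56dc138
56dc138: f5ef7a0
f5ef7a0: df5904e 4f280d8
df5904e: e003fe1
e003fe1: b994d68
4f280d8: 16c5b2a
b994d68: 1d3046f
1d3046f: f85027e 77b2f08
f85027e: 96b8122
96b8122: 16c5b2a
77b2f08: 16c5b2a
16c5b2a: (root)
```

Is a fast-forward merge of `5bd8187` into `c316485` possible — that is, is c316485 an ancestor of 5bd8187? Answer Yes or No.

A fast-forward from c316485 to 5bd8187 is possible iff c316485 is an ancestor of 5bd8187.
Ancestors of 5bd8187: {16c5b2a, 1d3046f, 4f280d8, 56dc138, 5bd8187, 77b2f08, 96b8122, b994d68, df5904e, e003fe1, f5ef7a0, f85027e}.
c316485 is not among them, so fast-forward is not possible.

No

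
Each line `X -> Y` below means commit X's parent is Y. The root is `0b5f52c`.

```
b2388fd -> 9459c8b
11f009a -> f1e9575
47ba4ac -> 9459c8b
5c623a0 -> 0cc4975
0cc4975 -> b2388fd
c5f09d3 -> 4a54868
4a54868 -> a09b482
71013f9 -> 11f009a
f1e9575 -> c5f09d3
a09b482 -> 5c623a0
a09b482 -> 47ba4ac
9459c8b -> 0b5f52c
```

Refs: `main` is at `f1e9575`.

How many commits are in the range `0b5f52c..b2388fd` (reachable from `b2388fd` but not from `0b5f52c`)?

2

Reachable from b2388fd: {0b5f52c, 9459c8b, b2388fd}.
Reachable from 0b5f52c: {0b5f52c}.
In b2388fd's history but not 0b5f52c's: {9459c8b, b2388fd} — 2 commits.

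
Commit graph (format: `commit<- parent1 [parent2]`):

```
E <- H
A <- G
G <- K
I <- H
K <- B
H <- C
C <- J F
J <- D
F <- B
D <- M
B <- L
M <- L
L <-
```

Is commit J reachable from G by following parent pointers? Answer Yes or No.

No

Ancestors of G: {B, G, K, L}.
J is not in that set, so it is not an ancestor of G.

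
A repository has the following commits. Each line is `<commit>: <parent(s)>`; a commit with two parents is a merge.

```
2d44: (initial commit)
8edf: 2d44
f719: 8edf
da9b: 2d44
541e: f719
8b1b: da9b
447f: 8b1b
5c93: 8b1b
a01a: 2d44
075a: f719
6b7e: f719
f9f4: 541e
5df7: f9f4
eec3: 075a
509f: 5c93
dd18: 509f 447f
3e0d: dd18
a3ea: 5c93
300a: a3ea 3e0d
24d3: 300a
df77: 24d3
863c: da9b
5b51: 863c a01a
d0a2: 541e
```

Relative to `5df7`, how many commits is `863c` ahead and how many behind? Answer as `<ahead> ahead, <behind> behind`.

2 ahead, 5 behind

Reachable from 863c: {2d44, 863c, da9b}.
Reachable from 5df7: {2d44, 541e, 5df7, 8edf, f719, f9f4}.
Only in 863c's history (ahead): {863c, da9b} — 2.
Only in 5df7's history (behind): {541e, 5df7, 8edf, f719, f9f4} — 5.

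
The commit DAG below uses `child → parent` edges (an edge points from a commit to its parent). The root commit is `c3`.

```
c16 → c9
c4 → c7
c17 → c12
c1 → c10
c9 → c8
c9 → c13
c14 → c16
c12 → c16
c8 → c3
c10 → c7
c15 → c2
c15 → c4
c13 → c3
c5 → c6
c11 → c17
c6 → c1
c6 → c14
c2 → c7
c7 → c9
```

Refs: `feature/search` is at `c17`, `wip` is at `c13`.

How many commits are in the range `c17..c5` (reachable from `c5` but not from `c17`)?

Reachable from c5: {c1, c10, c13, c14, c16, c3, c5, c6, c7, c8, c9}.
Reachable from c17: {c12, c13, c16, c17, c3, c8, c9}.
In c5's history but not c17's: {c1, c10, c14, c5, c6, c7} — 6 commits.

6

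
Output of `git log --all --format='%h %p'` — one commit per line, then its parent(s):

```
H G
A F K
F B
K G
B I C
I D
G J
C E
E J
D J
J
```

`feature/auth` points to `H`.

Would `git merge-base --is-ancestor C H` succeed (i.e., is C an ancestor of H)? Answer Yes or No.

No

Ancestors of H: {G, H, J}.
C is not in that set, so it is not an ancestor of H.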